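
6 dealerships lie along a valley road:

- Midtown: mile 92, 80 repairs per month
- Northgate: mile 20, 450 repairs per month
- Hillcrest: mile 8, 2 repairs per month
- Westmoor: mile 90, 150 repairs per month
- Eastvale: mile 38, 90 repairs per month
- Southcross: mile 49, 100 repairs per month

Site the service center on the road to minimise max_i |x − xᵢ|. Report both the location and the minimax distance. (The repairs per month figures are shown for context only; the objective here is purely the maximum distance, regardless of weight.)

location 50, max distance 42

The 1-center on a line is the midpoint of the two extreme points: leftmost at 8, rightmost at 92.
Optimal location = (8 + 92)/2 = 50; maximum distance = (92 − 8)/2 = 42.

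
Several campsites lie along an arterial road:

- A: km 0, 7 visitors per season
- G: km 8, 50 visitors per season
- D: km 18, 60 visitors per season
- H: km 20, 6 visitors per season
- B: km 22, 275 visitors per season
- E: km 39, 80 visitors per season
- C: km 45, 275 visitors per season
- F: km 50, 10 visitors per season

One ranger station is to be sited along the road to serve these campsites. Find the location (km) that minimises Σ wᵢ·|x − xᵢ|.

x = 22

For a sum of weighted absolute distances on a line, the optimum is the weighted median (not the mean). Total weight W = 763; half-weight = 381.5.
Sort by position and accumulate weight:
  km 0 (A, w=7) → cum 7
  km 8 (G, w=50) → cum 57
  km 18 (D, w=60) → cum 117
  km 20 (H, w=6) → cum 123
  km 22 (B, w=275) → cum 398  ≥ 381.5 → median here
  km 39 (E, w=80) → cum 478
  km 45 (C, w=275) → cum 753
  km 50 (F, w=10) → cum 763
Optimal location: km 22.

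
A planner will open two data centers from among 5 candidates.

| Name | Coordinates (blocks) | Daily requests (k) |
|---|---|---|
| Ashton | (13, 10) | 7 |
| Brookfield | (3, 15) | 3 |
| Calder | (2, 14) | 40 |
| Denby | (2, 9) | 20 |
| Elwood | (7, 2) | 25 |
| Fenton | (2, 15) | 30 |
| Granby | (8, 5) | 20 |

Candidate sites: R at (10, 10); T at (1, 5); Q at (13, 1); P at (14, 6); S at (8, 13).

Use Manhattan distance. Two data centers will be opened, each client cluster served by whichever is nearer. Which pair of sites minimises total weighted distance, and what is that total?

{T, S}, total 1062

Evaluate every pair (each demand assigned to the nearer of the two):
  {T, S}: total = 1062
  {Q, S}: total = 1132
  {R, S}: total = 1157
  {P, S}: total = 1191
  {T, Q}: total = 1244
  {R, T}: total = 1252
  {T, P}: total = 1266
  {R, Q}: total = 1422
  {R, P}: total = 1522
  {Q, P}: total = 2140
Best pair: {T, S} with total 1062.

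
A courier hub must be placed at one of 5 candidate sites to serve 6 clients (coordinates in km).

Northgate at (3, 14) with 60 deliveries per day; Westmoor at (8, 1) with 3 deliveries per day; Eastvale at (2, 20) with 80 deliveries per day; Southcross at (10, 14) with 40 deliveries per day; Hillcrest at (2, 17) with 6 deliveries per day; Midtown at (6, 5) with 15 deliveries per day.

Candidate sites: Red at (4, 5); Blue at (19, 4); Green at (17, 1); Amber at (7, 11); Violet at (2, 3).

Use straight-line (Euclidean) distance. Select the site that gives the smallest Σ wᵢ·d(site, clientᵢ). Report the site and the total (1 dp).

Amber, total 1461.6 km

Total weighted distance at each candidate:
  Red (4, 5): total = 2306.6
  Blue (19, 4): total = 3896.0
  Green (17, 1): total = 4007.6
  Amber (7, 11): total = 1461.6
  Violet (2, 3): total = 2736.8
Minimum is at Amber with total 1461.6 km.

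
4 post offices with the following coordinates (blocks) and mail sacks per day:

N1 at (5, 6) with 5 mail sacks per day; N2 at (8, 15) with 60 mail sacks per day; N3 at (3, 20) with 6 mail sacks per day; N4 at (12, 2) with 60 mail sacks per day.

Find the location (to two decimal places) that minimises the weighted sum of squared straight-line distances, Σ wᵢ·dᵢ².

(9.49, 8.93)

The minimiser of Σwᵢ‖p−pᵢ‖² is the weighted centroid p* = (Σwᵢpᵢ)/(Σwᵢ).
Σwᵢ = 131.
Σwᵢxᵢ = 5·5 + 60·8 + 6·3 + 60·12 = 1243.
Σwᵢyᵢ = 5·6 + 60·15 + 6·20 + 60·2 = 1170.
x* = 1243/131 = 9.49, y* = 1170/131 = 8.93.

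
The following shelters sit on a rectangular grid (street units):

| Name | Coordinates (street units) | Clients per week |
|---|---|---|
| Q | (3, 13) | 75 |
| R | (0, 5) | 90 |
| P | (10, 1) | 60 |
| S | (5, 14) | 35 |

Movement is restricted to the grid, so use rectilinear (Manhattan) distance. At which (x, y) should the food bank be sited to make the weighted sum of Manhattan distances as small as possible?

(3, 5)

Manhattan distance separates: Σwᵢ(|x−xᵢ|+|y−yᵢ|) = Σwᵢ|x−xᵢ| + Σwᵢ|y−yᵢ|, so x and y are optimised independently as 1-D weighted medians.
Total weight W = 260; half = 130.
x-coordinate, sorted with cumulative weight:
  x=0 (R, w=90) cum 90
  x=3 (Q, w=75) cum 165  ← median
  x=5 (S, w=35) cum 200
  x=10 (P, w=60) cum 260
⇒ x* = 3
y-coordinate, sorted with cumulative weight:
  y=1 (P, w=60) cum 60
  y=5 (R, w=90) cum 150  ← median
  y=13 (Q, w=75) cum 225
  y=14 (S, w=35) cum 260
⇒ y* = 5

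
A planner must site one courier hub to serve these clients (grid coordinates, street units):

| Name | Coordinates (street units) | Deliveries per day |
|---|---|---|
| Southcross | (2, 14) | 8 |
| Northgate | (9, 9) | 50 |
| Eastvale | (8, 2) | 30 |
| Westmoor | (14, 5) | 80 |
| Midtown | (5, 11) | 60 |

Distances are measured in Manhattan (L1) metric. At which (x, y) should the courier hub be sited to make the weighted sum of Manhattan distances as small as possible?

(9, 9)

Manhattan distance separates: Σwᵢ(|x−xᵢ|+|y−yᵢ|) = Σwᵢ|x−xᵢ| + Σwᵢ|y−yᵢ|, so x and y are optimised independently as 1-D weighted medians.
Total weight W = 228; half = 114.
x-coordinate, sorted with cumulative weight:
  x=2 (Southcross, w=8) cum 8
  x=5 (Midtown, w=60) cum 68
  x=8 (Eastvale, w=30) cum 98
  x=9 (Northgate, w=50) cum 148  ← median
  x=14 (Westmoor, w=80) cum 228
⇒ x* = 9
y-coordinate, sorted with cumulative weight:
  y=2 (Eastvale, w=30) cum 30
  y=5 (Westmoor, w=80) cum 110
  y=9 (Northgate, w=50) cum 160  ← median
  y=11 (Midtown, w=60) cum 220
  y=14 (Southcross, w=8) cum 228
⇒ y* = 9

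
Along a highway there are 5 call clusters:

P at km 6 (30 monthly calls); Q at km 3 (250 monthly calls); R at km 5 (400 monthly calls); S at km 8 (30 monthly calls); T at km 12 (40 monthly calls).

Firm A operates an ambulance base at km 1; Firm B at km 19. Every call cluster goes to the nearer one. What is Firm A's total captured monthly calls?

710

The indifferent point is the midpoint (1+19)/2 = 10; call clusters left of it (closer to Firm A at 1) go to Firm A, those right go to Firm B.
  Q at 3 (w=250) → Firm A
  R at 5 (w=400) → Firm A
  P at 6 (w=30) → Firm A
  S at 8 (w=30) → Firm A
  T at 12 (w=40) → Firm B
Firm A captures 710; Firm B captures 40.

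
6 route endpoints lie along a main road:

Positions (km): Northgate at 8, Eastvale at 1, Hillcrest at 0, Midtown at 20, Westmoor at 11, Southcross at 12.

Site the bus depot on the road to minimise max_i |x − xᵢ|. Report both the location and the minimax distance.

location 10, max distance 10

The 1-center on a line is the midpoint of the two extreme points: leftmost at 0, rightmost at 20.
Optimal location = (0 + 20)/2 = 10; maximum distance = (20 − 0)/2 = 10.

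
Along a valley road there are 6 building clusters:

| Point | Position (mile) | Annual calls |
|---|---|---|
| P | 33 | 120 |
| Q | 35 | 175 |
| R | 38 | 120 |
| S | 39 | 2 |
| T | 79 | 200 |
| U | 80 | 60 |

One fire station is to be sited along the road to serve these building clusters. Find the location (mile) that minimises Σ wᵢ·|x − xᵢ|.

For a sum of weighted absolute distances on a line, the optimum is the weighted median (not the mean). Total weight W = 677; half-weight = 338.5.
Sort by position and accumulate weight:
  mile 33 (P, w=120) → cum 120
  mile 35 (Q, w=175) → cum 295
  mile 38 (R, w=120) → cum 415  ≥ 338.5 → median here
  mile 39 (S, w=2) → cum 417
  mile 79 (T, w=200) → cum 617
  mile 80 (U, w=60) → cum 677
Optimal location: mile 38.

x = 38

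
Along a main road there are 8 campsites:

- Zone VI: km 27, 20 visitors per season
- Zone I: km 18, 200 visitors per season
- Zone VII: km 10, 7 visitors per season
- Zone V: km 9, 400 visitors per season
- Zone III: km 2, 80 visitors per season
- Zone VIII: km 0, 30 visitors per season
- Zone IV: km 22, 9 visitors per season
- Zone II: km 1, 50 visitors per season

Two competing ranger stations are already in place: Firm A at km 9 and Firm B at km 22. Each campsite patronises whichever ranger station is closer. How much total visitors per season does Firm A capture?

The indifferent point is the midpoint (9+22)/2 = 15.5; campsites left of it (closer to Firm A at 9) go to Firm A, those right go to Firm B.
  Zone VIII at 0 (w=30) → Firm A
  Zone II at 1 (w=50) → Firm A
  Zone III at 2 (w=80) → Firm A
  Zone V at 9 (w=400) → Firm A
  Zone VII at 10 (w=7) → Firm A
  Zone I at 18 (w=200) → Firm B
  Zone IV at 22 (w=9) → Firm B
  Zone VI at 27 (w=20) → Firm B
Firm A captures 567; Firm B captures 229.

567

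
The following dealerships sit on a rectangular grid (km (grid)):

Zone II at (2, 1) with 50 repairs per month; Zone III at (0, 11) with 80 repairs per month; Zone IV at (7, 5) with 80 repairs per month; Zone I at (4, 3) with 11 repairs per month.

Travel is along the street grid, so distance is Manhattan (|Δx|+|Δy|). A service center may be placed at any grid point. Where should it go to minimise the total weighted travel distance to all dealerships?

Manhattan distance separates: Σwᵢ(|x−xᵢ|+|y−yᵢ|) = Σwᵢ|x−xᵢ| + Σwᵢ|y−yᵢ|, so x and y are optimised independently as 1-D weighted medians.
Total weight W = 221; half = 110.5.
x-coordinate, sorted with cumulative weight:
  x=0 (Zone III, w=80) cum 80
  x=2 (Zone II, w=50) cum 130  ← median
  x=4 (Zone I, w=11) cum 141
  x=7 (Zone IV, w=80) cum 221
⇒ x* = 2
y-coordinate, sorted with cumulative weight:
  y=1 (Zone II, w=50) cum 50
  y=3 (Zone I, w=11) cum 61
  y=5 (Zone IV, w=80) cum 141  ← median
  y=11 (Zone III, w=80) cum 221
⇒ y* = 5

(2, 5)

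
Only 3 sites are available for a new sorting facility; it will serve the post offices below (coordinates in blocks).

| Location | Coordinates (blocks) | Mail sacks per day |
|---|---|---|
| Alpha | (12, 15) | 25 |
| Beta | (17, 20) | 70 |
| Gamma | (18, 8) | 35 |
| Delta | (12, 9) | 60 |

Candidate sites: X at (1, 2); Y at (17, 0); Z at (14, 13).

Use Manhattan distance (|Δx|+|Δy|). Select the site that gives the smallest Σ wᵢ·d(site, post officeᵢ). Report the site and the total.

Total weighted distance at each candidate:
  X (1, 2): total = 4865
  Y (17, 0): total = 3055
  Z (14, 13): total = 1475
Minimum is at Z with total 1475 blocks.

Z, total 1475 blocks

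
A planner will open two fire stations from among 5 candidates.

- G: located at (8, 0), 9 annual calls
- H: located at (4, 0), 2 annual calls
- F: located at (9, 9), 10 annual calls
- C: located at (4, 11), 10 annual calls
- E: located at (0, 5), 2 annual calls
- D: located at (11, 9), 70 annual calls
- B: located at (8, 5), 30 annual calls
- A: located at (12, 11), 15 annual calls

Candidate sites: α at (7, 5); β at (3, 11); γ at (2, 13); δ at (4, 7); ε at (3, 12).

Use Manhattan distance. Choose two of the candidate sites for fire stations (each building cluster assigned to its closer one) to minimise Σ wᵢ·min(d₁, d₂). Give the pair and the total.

Evaluate every pair (each demand assigned to the nearer of the two):
  {α, β}: total = 879
  {α, ε}: total = 904
  {α, δ}: total = 935
  {α, γ}: total = 939
  {β, δ}: total = 1150
  {δ, ε}: total = 1175
  {γ, δ}: total = 1225
  {β, γ}: total = 1441
  {β, ε}: total = 1441
  {γ, ε}: total = 1589
Best pair: {α, β} with total 879.

{α, β}, total 879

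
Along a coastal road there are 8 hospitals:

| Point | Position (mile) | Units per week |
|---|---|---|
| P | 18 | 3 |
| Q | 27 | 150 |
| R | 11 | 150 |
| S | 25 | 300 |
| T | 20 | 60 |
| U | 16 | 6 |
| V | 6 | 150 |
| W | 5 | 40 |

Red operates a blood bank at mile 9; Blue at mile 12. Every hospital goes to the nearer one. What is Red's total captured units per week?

190

The indifferent point is the midpoint (9+12)/2 = 10.5; hospitals left of it (closer to Red at 9) go to Red, those right go to Blue.
  W at 5 (w=40) → Red
  V at 6 (w=150) → Red
  R at 11 (w=150) → Blue
  U at 16 (w=6) → Blue
  P at 18 (w=3) → Blue
  T at 20 (w=60) → Blue
  S at 25 (w=300) → Blue
  Q at 27 (w=150) → Blue
Red captures 190; Blue captures 669.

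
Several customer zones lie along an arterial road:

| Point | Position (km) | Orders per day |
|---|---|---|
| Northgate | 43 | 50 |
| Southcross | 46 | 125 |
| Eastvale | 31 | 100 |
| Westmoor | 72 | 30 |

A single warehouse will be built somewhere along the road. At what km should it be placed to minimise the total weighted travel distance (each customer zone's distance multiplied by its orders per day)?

x = 46

For a sum of weighted absolute distances on a line, the optimum is the weighted median (not the mean). Total weight W = 305; half-weight = 152.5.
Sort by position and accumulate weight:
  km 31 (Eastvale, w=100) → cum 100
  km 43 (Northgate, w=50) → cum 150
  km 46 (Southcross, w=125) → cum 275  ≥ 152.5 → median here
  km 72 (Westmoor, w=30) → cum 305
Optimal location: km 46.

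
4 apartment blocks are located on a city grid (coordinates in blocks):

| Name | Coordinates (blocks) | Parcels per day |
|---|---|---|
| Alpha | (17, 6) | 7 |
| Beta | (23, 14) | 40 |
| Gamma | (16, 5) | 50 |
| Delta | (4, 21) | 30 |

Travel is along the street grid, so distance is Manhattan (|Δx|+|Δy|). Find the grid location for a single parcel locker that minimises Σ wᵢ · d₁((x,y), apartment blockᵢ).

Manhattan distance separates: Σwᵢ(|x−xᵢ|+|y−yᵢ|) = Σwᵢ|x−xᵢ| + Σwᵢ|y−yᵢ|, so x and y are optimised independently as 1-D weighted medians.
Total weight W = 127; half = 63.5.
x-coordinate, sorted with cumulative weight:
  x=4 (Delta, w=30) cum 30
  x=16 (Gamma, w=50) cum 80  ← median
  x=17 (Alpha, w=7) cum 87
  x=23 (Beta, w=40) cum 127
⇒ x* = 16
y-coordinate, sorted with cumulative weight:
  y=5 (Gamma, w=50) cum 50
  y=6 (Alpha, w=7) cum 57
  y=14 (Beta, w=40) cum 97  ← median
  y=21 (Delta, w=30) cum 127
⇒ y* = 14

(16, 14)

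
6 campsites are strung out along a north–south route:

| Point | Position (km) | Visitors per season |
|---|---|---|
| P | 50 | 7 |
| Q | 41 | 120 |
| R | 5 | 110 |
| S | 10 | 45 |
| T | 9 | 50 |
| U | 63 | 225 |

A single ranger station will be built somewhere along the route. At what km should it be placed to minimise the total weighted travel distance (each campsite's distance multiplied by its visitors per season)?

For a sum of weighted absolute distances on a line, the optimum is the weighted median (not the mean). Total weight W = 557; half-weight = 278.5.
Sort by position and accumulate weight:
  km 5 (R, w=110) → cum 110
  km 9 (T, w=50) → cum 160
  km 10 (S, w=45) → cum 205
  km 41 (Q, w=120) → cum 325  ≥ 278.5 → median here
  km 50 (P, w=7) → cum 332
  km 63 (U, w=225) → cum 557
Optimal location: km 41.

x = 41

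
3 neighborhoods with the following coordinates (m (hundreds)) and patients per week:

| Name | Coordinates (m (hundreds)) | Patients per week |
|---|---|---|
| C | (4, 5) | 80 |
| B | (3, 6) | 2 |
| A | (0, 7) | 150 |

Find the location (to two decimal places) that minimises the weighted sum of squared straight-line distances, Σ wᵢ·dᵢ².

(1.41, 6.30)

The minimiser of Σwᵢ‖p−pᵢ‖² is the weighted centroid p* = (Σwᵢpᵢ)/(Σwᵢ).
Σwᵢ = 232.
Σwᵢxᵢ = 80·4 + 2·3 + 150·0 = 326.
Σwᵢyᵢ = 80·5 + 2·6 + 150·7 = 1462.
x* = 326/232 = 1.41, y* = 1462/232 = 6.30.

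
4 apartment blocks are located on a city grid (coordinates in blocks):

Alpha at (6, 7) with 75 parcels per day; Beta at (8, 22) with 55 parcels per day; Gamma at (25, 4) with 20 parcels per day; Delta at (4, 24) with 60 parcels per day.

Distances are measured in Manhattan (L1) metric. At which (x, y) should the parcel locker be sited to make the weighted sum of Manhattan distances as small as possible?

(6, 22)

Manhattan distance separates: Σwᵢ(|x−xᵢ|+|y−yᵢ|) = Σwᵢ|x−xᵢ| + Σwᵢ|y−yᵢ|, so x and y are optimised independently as 1-D weighted medians.
Total weight W = 210; half = 105.
x-coordinate, sorted with cumulative weight:
  x=4 (Delta, w=60) cum 60
  x=6 (Alpha, w=75) cum 135  ← median
  x=8 (Beta, w=55) cum 190
  x=25 (Gamma, w=20) cum 210
⇒ x* = 6
y-coordinate, sorted with cumulative weight:
  y=4 (Gamma, w=20) cum 20
  y=7 (Alpha, w=75) cum 95
  y=22 (Beta, w=55) cum 150  ← median
  y=24 (Delta, w=60) cum 210
⇒ y* = 22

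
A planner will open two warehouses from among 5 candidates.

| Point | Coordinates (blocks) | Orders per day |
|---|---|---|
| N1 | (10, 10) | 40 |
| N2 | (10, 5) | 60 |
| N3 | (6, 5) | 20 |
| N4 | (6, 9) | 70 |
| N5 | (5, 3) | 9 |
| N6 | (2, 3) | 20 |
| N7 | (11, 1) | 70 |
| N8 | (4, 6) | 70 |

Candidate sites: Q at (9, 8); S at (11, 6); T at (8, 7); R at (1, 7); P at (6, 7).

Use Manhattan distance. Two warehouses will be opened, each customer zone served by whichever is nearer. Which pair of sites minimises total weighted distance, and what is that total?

{S, P}, total 1265

Evaluate every pair (each demand assigned to the nearer of the two):
  {S, P}: total = 1265
  {Q, P}: total = 1585
  {S, T}: total = 1643
  {T, P}: total = 1665
  {S, R}: total = 1732
  {Q, S}: total = 1801
  {Q, R}: total = 1842
  {T, R}: total = 1873
  {R, P}: total = 1945
  {Q, T}: total = 1963
Best pair: {S, P} with total 1265.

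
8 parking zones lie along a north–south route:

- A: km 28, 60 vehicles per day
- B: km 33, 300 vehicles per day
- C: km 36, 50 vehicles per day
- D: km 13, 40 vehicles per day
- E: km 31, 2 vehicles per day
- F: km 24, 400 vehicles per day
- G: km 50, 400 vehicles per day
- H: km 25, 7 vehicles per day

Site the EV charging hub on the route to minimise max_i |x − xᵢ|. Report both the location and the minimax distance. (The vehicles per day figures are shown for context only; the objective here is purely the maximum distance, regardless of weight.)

The 1-center on a line is the midpoint of the two extreme points: leftmost at 13, rightmost at 50.
Optimal location = (13 + 50)/2 = 31.5; maximum distance = (50 − 13)/2 = 18.5.

location 31.5, max distance 18.5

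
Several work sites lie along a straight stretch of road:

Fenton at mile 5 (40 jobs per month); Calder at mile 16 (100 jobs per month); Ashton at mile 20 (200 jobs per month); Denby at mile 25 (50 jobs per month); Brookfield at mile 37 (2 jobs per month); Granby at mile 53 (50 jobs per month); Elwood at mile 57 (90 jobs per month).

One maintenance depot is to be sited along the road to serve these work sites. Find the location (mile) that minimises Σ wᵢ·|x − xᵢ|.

x = 20

For a sum of weighted absolute distances on a line, the optimum is the weighted median (not the mean). Total weight W = 532; half-weight = 266.
Sort by position and accumulate weight:
  mile 5 (Fenton, w=40) → cum 40
  mile 16 (Calder, w=100) → cum 140
  mile 20 (Ashton, w=200) → cum 340  ≥ 266 → median here
  mile 25 (Denby, w=50) → cum 390
  mile 37 (Brookfield, w=2) → cum 392
  mile 53 (Granby, w=50) → cum 442
  mile 57 (Elwood, w=90) → cum 532
Optimal location: mile 20.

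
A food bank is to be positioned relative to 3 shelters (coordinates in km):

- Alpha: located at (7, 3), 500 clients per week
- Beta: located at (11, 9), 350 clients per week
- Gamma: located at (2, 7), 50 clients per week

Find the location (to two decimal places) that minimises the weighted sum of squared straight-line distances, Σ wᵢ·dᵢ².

(8.28, 5.56)

The minimiser of Σwᵢ‖p−pᵢ‖² is the weighted centroid p* = (Σwᵢpᵢ)/(Σwᵢ).
Σwᵢ = 900.
Σwᵢxᵢ = 500·7 + 350·11 + 50·2 = 7450.
Σwᵢyᵢ = 500·3 + 350·9 + 50·7 = 5000.
x* = 7450/900 = 8.28, y* = 5000/900 = 5.56.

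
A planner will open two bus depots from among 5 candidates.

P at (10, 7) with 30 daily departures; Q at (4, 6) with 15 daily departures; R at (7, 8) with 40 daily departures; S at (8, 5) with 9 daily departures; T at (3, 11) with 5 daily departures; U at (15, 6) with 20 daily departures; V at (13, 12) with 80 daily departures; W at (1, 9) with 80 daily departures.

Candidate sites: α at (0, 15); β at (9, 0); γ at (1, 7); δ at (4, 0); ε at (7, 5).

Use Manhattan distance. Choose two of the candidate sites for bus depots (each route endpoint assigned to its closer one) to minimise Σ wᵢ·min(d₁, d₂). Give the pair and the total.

Evaluate every pair (each demand assigned to the nearer of the two):
  {γ, ε}: total = 1749
  {α, ε}: total = 2154
  {β, γ}: total = 2344
  {β, ε}: total = 2409
  {δ, ε}: total = 2409
  {α, γ}: total = 2461
  {γ, δ}: total = 2541
  {α, β}: total = 2974
  {α, δ}: total = 3216
  {β, δ}: total = 3324
Best pair: {γ, ε} with total 1749.

{γ, ε}, total 1749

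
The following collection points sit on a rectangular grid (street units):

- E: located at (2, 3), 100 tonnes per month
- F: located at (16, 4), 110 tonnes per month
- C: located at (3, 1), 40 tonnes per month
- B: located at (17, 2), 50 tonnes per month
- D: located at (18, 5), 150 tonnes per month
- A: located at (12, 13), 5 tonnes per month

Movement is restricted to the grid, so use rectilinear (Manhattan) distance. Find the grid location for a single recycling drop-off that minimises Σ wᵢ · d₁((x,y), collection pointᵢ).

Manhattan distance separates: Σwᵢ(|x−xᵢ|+|y−yᵢ|) = Σwᵢ|x−xᵢ| + Σwᵢ|y−yᵢ|, so x and y are optimised independently as 1-D weighted medians.
Total weight W = 455; half = 227.5.
x-coordinate, sorted with cumulative weight:
  x=2 (E, w=100) cum 100
  x=3 (C, w=40) cum 140
  x=12 (A, w=5) cum 145
  x=16 (F, w=110) cum 255  ← median
  x=17 (B, w=50) cum 305
  x=18 (D, w=150) cum 455
⇒ x* = 16
y-coordinate, sorted with cumulative weight:
  y=1 (C, w=40) cum 40
  y=2 (B, w=50) cum 90
  y=3 (E, w=100) cum 190
  y=4 (F, w=110) cum 300  ← median
  y=5 (D, w=150) cum 450
  y=13 (A, w=5) cum 455
⇒ y* = 4

(16, 4)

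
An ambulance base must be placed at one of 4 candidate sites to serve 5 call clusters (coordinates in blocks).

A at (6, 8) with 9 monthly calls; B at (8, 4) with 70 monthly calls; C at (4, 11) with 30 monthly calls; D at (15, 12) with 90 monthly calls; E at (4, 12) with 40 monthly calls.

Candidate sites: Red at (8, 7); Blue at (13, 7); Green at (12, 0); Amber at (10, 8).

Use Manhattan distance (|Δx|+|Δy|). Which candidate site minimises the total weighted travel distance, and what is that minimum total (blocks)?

Red, total 1917 blocks

Total weighted distance at each candidate:
  Red (8, 7): total = 1917
  Blue (13, 7): total = 2212
  Green (12, 0): total = 3406
  Amber (10, 8): total = 1936
Minimum is at Red with total 1917 blocks.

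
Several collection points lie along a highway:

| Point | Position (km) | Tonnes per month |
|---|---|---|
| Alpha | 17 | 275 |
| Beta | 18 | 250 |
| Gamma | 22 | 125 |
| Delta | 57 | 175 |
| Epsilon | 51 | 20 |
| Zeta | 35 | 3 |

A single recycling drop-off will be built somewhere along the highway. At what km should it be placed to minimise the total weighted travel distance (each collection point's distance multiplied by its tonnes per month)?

x = 18

For a sum of weighted absolute distances on a line, the optimum is the weighted median (not the mean). Total weight W = 848; half-weight = 424.
Sort by position and accumulate weight:
  km 17 (Alpha, w=275) → cum 275
  km 18 (Beta, w=250) → cum 525  ≥ 424 → median here
  km 22 (Gamma, w=125) → cum 650
  km 35 (Zeta, w=3) → cum 653
  km 51 (Epsilon, w=20) → cum 673
  km 57 (Delta, w=175) → cum 848
Optimal location: km 18.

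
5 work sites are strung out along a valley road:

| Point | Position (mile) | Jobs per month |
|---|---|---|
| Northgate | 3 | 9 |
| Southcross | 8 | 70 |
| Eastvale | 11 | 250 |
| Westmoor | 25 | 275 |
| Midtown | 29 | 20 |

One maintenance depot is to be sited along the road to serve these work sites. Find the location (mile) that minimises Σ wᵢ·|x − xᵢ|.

x = 11

For a sum of weighted absolute distances on a line, the optimum is the weighted median (not the mean). Total weight W = 624; half-weight = 312.
Sort by position and accumulate weight:
  mile 3 (Northgate, w=9) → cum 9
  mile 8 (Southcross, w=70) → cum 79
  mile 11 (Eastvale, w=250) → cum 329  ≥ 312 → median here
  mile 25 (Westmoor, w=275) → cum 604
  mile 29 (Midtown, w=20) → cum 624
Optimal location: mile 11.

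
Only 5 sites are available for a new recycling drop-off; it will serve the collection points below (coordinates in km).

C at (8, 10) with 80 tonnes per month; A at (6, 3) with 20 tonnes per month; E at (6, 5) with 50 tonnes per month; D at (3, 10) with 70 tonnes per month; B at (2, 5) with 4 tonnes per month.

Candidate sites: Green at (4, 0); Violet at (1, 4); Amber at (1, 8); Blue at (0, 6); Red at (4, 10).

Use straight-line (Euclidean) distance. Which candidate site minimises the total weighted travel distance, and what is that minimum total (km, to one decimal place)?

Red, total 826.4 km

Total weighted distance at each candidate:
  Green (4, 0): total = 1928.0
  Violet (1, 4): total = 1542.9
  Amber (1, 8): total = 1226.0
  Blue (0, 6): total = 1512.8
  Red (4, 10): total = 826.4
Minimum is at Red with total 826.4 km.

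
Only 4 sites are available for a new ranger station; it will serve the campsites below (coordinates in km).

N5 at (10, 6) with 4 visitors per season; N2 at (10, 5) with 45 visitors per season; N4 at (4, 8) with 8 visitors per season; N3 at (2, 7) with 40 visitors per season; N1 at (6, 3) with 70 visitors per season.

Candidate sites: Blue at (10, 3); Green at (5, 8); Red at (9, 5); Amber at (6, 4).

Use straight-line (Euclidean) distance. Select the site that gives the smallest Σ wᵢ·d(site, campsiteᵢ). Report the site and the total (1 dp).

Total weighted distance at each candidate:
  Blue (10, 3): total = 802.3
  Green (5, 8): total = 775.4
  Red (9, 5): total = 640.9
  Amber (6, 4): total = 509.2
Minimum is at Amber with total 509.2 km.

Amber, total 509.2 km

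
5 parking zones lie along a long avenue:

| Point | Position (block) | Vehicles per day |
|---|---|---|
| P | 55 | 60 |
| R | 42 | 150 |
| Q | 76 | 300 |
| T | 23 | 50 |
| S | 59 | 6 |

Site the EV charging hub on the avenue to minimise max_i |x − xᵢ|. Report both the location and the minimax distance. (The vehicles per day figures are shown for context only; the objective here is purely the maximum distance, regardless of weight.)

The 1-center on a line is the midpoint of the two extreme points: leftmost at 23, rightmost at 76.
Optimal location = (23 + 76)/2 = 49.5; maximum distance = (76 − 23)/2 = 26.5.

location 49.5, max distance 26.5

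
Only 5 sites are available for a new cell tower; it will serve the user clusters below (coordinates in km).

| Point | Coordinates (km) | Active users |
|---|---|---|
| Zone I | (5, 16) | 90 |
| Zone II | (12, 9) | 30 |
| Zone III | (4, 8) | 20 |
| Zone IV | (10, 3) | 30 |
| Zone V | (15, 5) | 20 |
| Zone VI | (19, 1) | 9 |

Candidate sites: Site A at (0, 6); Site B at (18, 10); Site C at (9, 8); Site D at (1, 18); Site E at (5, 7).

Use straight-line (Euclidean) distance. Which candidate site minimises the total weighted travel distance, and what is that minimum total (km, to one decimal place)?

Total weighted distance at each candidate:
  Site A (0, 6): total = 2257.4
  Site B (18, 10): total = 2271.0
  Site C (9, 8): total = 1396.8
  Site D (1, 18): total = 2167.4
  Site E (5, 7): total = 1589.8
Minimum is at Site C with total 1396.8 km.

Site C, total 1396.8 km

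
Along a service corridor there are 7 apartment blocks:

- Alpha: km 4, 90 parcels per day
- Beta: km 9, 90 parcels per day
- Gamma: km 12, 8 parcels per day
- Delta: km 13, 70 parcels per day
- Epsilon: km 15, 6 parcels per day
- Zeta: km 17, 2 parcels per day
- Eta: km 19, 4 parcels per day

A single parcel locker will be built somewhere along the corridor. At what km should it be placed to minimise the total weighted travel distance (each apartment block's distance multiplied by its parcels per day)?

x = 9

For a sum of weighted absolute distances on a line, the optimum is the weighted median (not the mean). Total weight W = 270; half-weight = 135.
Sort by position and accumulate weight:
  km 4 (Alpha, w=90) → cum 90
  km 9 (Beta, w=90) → cum 180  ≥ 135 → median here
  km 12 (Gamma, w=8) → cum 188
  km 13 (Delta, w=70) → cum 258
  km 15 (Epsilon, w=6) → cum 264
  km 17 (Zeta, w=2) → cum 266
  km 19 (Eta, w=4) → cum 270
Optimal location: km 9.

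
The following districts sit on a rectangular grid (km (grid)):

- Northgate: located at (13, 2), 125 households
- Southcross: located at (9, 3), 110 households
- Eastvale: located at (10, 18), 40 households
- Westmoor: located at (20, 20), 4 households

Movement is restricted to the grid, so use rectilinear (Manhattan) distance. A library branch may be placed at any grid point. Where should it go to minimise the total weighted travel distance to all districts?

(10, 3)

Manhattan distance separates: Σwᵢ(|x−xᵢ|+|y−yᵢ|) = Σwᵢ|x−xᵢ| + Σwᵢ|y−yᵢ|, so x and y are optimised independently as 1-D weighted medians.
Total weight W = 279; half = 139.5.
x-coordinate, sorted with cumulative weight:
  x=9 (Southcross, w=110) cum 110
  x=10 (Eastvale, w=40) cum 150  ← median
  x=13 (Northgate, w=125) cum 275
  x=20 (Westmoor, w=4) cum 279
⇒ x* = 10
y-coordinate, sorted with cumulative weight:
  y=2 (Northgate, w=125) cum 125
  y=3 (Southcross, w=110) cum 235  ← median
  y=18 (Eastvale, w=40) cum 275
  y=20 (Westmoor, w=4) cum 279
⇒ y* = 3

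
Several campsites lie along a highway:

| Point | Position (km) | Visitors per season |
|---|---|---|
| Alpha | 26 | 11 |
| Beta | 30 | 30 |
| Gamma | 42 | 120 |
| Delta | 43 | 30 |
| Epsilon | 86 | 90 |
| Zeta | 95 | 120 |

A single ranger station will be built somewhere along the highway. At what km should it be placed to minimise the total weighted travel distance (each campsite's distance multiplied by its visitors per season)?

x = 86

For a sum of weighted absolute distances on a line, the optimum is the weighted median (not the mean). Total weight W = 401; half-weight = 200.5.
Sort by position and accumulate weight:
  km 26 (Alpha, w=11) → cum 11
  km 30 (Beta, w=30) → cum 41
  km 42 (Gamma, w=120) → cum 161
  km 43 (Delta, w=30) → cum 191
  km 86 (Epsilon, w=90) → cum 281  ≥ 200.5 → median here
  km 95 (Zeta, w=120) → cum 401
Optimal location: km 86.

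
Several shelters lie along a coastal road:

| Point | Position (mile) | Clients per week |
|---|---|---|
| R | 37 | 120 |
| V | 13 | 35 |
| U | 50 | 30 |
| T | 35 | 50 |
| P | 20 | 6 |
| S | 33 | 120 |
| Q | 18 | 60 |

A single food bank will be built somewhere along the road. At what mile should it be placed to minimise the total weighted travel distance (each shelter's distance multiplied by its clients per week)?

x = 33

For a sum of weighted absolute distances on a line, the optimum is the weighted median (not the mean). Total weight W = 421; half-weight = 210.5.
Sort by position and accumulate weight:
  mile 13 (V, w=35) → cum 35
  mile 18 (Q, w=60) → cum 95
  mile 20 (P, w=6) → cum 101
  mile 33 (S, w=120) → cum 221  ≥ 210.5 → median here
  mile 35 (T, w=50) → cum 271
  mile 37 (R, w=120) → cum 391
  mile 50 (U, w=30) → cum 421
Optimal location: mile 33.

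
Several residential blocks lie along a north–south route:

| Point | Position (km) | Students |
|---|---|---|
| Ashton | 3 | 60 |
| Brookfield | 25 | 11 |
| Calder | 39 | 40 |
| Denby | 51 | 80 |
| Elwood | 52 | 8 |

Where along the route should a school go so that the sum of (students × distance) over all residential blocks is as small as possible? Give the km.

x = 39

For a sum of weighted absolute distances on a line, the optimum is the weighted median (not the mean). Total weight W = 199; half-weight = 99.5.
Sort by position and accumulate weight:
  km 3 (Ashton, w=60) → cum 60
  km 25 (Brookfield, w=11) → cum 71
  km 39 (Calder, w=40) → cum 111  ≥ 99.5 → median here
  km 51 (Denby, w=80) → cum 191
  km 52 (Elwood, w=8) → cum 199
Optimal location: km 39.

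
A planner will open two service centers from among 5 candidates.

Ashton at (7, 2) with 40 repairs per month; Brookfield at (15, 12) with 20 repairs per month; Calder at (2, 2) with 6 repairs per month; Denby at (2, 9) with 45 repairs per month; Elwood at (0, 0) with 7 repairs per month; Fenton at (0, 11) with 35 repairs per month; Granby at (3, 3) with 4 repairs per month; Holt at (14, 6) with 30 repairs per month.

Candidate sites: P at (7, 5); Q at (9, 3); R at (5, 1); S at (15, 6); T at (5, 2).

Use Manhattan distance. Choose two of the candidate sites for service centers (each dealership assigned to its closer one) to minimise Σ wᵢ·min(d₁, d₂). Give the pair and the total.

Evaluate every pair (each demand assigned to the nearer of the two):
  {S, T}: total = 1249
  {P, S}: total = 1286
  {R, S}: total = 1372
  {P, T}: total = 1559
  {P, R}: total = 1602
  {Q, S}: total = 1606
  {Q, T}: total = 1639
  {P, Q}: total = 1676
  {Q, R}: total = 1762
  {R, T}: total = 1882
Best pair: {S, T} with total 1249.

{S, T}, total 1249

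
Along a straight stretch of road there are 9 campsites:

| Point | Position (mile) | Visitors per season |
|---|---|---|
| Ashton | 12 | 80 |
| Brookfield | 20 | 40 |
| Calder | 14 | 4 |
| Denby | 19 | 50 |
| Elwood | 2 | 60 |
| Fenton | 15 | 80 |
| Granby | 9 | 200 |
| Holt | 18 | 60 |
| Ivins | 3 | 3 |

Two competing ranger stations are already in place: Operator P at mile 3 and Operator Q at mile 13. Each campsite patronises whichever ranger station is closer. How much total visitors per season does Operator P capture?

The indifferent point is the midpoint (3+13)/2 = 8; campsites left of it (closer to Operator P at 3) go to Operator P, those right go to Operator Q.
  Elwood at 2 (w=60) → Operator P
  Ivins at 3 (w=3) → Operator P
  Granby at 9 (w=200) → Operator Q
  Ashton at 12 (w=80) → Operator Q
  Calder at 14 (w=4) → Operator Q
  Fenton at 15 (w=80) → Operator Q
  Holt at 18 (w=60) → Operator Q
  Denby at 19 (w=50) → Operator Q
  Brookfield at 20 (w=40) → Operator Q
Operator P captures 63; Operator Q captures 514.

63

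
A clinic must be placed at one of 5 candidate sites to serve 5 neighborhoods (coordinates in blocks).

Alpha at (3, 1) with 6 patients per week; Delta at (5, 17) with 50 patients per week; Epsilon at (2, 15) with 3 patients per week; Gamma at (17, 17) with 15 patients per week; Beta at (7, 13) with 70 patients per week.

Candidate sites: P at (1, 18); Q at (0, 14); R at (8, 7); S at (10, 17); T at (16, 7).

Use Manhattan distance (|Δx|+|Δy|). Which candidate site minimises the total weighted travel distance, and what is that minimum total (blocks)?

S, total 1013 blocks

Total weighted distance at each candidate:
  P (1, 18): total = 1401
  Q (0, 14): total = 1365
  R (8, 7): total = 1533
  S (10, 17): total = 1013
  T (16, 7): total = 2445
Minimum is at S with total 1013 blocks.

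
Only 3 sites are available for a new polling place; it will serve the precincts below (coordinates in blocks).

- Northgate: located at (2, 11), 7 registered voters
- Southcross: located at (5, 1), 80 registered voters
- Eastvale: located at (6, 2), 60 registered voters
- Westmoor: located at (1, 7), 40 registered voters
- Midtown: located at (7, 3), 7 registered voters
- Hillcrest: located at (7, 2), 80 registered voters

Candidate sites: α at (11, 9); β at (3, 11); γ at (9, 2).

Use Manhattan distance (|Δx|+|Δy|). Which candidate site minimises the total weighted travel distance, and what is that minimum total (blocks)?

γ, total 1393 blocks

Total weighted distance at each candidate:
  α (11, 9): total = 3347
  β (3, 11): total = 3051
  γ (9, 2): total = 1393
Minimum is at γ with total 1393 blocks.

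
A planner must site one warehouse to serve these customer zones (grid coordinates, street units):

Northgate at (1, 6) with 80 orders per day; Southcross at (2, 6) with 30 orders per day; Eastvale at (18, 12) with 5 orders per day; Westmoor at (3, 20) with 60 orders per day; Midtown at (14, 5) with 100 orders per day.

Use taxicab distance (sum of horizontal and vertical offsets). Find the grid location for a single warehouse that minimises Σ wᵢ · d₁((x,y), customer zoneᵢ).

Manhattan distance separates: Σwᵢ(|x−xᵢ|+|y−yᵢ|) = Σwᵢ|x−xᵢ| + Σwᵢ|y−yᵢ|, so x and y are optimised independently as 1-D weighted medians.
Total weight W = 275; half = 137.5.
x-coordinate, sorted with cumulative weight:
  x=1 (Northgate, w=80) cum 80
  x=2 (Southcross, w=30) cum 110
  x=3 (Westmoor, w=60) cum 170  ← median
  x=14 (Midtown, w=100) cum 270
  x=18 (Eastvale, w=5) cum 275
⇒ x* = 3
y-coordinate, sorted with cumulative weight:
  y=5 (Midtown, w=100) cum 100
  y=6 (Northgate, w=80) cum 180  ← median
  y=6 (Southcross, w=30) cum 210
  y=12 (Eastvale, w=5) cum 215
  y=20 (Westmoor, w=60) cum 275
⇒ y* = 6

(3, 6)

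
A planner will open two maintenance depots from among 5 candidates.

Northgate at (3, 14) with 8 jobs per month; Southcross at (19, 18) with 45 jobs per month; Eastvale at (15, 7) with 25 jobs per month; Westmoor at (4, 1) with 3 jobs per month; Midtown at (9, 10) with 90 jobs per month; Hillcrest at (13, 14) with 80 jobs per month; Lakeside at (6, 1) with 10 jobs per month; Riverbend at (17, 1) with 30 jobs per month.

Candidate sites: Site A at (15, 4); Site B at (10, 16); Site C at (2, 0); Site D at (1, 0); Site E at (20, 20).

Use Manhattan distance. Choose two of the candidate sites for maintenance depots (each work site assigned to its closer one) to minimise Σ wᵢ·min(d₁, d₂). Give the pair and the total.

Evaluate every pair (each demand assigned to the nearer of the two):
  {Site A, Site B}: total = 1984
  {Site B, Site C}: total = 2486
  {Site B, Site E}: total = 2500
  {Site B, Site D}: total = 2529
  {Site A, Site E}: total = 2738
  {Site A, Site C}: total = 3254
  {Site A, Site D}: total = 3275
  {Site C, Site E}: total = 3814
  {Site D, Site E}: total = 3955
  {Site C, Site D}: total = 6264
Best pair: {Site A, Site B} with total 1984.

{Site A, Site B}, total 1984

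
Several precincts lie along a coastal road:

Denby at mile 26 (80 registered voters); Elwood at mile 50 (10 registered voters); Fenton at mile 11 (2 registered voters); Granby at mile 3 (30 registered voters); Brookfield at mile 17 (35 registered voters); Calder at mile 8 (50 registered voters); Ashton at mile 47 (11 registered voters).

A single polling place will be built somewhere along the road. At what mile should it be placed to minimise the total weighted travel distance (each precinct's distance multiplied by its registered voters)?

For a sum of weighted absolute distances on a line, the optimum is the weighted median (not the mean). Total weight W = 218; half-weight = 109.
Sort by position and accumulate weight:
  mile 3 (Granby, w=30) → cum 30
  mile 8 (Calder, w=50) → cum 80
  mile 11 (Fenton, w=2) → cum 82
  mile 17 (Brookfield, w=35) → cum 117  ≥ 109 → median here
  mile 26 (Denby, w=80) → cum 197
  mile 47 (Ashton, w=11) → cum 208
  mile 50 (Elwood, w=10) → cum 218
Optimal location: mile 17.

x = 17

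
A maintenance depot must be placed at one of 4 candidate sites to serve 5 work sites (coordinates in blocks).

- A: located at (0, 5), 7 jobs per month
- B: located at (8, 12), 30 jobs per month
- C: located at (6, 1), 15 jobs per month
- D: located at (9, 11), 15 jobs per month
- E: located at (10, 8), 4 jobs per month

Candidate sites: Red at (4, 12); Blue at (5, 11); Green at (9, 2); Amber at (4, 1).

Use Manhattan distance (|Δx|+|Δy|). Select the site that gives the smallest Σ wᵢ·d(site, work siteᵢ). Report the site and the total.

Total weighted distance at each candidate:
  Red (4, 12): total = 522
  Blue (5, 11): total = 454
  Green (9, 2): total = 637
  Amber (4, 1): total = 813
Minimum is at Blue with total 454 blocks.

Blue, total 454 blocks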